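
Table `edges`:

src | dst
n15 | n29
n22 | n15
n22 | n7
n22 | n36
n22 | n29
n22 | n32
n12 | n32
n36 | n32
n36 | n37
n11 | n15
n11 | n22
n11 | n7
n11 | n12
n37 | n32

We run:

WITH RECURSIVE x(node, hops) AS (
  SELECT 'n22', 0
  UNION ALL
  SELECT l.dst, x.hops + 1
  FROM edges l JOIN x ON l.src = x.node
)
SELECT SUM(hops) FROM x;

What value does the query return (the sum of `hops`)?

14

Base: (n22, hops=0).
Iteration 1: edges from {n22} -> (n15, hops=1), (n29, hops=1), (n32, hops=1), (n36, hops=1), (n7, hops=1).
Iteration 2: edges from {n15,n29,n32,n36,n7} -> (n29, hops=2), (n32, hops=2), (n37, hops=2).
Iteration 3: edges from {n29,n32,n37} -> (n32, hops=3).
Iteration 4: no outgoing edges from {n32}; recursion stops.
SUM(hops) = 0 + 1 + 1 + 1 + 1 + 1 + 2 + 2 + 2 + 3 = 14.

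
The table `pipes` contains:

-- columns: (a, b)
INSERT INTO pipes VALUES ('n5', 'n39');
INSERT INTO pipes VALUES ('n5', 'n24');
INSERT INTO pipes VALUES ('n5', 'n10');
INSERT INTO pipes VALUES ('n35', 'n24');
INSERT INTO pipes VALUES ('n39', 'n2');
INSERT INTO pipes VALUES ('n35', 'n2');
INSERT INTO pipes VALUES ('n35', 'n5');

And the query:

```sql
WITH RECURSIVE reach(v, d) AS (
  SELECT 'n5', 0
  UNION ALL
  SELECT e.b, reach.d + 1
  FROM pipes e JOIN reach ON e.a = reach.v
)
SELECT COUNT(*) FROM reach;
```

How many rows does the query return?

5

Base: (n5, d=0).
Iteration 1: edges from {n5} -> (n10, d=1), (n24, d=1), (n39, d=1).
Iteration 2: edges from {n10,n24,n39} -> (n2, d=2).
Iteration 3: no outgoing edges from {n2}; recursion stops.
Total rows emitted: 5.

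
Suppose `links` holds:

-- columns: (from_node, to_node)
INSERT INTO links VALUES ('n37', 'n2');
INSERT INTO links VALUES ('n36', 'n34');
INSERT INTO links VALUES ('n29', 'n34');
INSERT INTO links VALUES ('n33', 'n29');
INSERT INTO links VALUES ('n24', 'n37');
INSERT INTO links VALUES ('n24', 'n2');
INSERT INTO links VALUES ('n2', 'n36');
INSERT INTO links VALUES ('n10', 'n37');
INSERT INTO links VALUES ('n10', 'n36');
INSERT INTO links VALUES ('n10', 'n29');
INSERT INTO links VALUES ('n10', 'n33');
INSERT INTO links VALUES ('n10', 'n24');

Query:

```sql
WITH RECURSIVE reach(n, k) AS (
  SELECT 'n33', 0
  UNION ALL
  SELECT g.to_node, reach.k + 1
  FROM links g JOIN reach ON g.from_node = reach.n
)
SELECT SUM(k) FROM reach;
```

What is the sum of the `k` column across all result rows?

Base: (n33, k=0).
Iteration 1: edges from {n33} -> (n29, k=1).
Iteration 2: edges from {n29} -> (n34, k=2).
Iteration 3: no outgoing edges from {n34}; recursion stops.
SUM(k) = 0 + 1 + 2 = 3.

3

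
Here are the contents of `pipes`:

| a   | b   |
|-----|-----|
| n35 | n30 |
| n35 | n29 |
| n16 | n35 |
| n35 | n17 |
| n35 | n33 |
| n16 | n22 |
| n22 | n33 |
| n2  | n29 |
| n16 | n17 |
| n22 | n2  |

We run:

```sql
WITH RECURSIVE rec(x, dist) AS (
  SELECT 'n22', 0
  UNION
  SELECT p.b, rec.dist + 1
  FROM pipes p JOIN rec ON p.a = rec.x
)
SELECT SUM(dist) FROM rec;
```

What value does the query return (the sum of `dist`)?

Base: (n22, dist=0).
Iteration 1: edges from {n22} -> (n2, dist=1), (n33, dist=1).
Iteration 2: edges from {n2,n33} -> (n29, dist=2).
Iteration 3: no outgoing edges from {n29}; recursion stops.
SUM(dist) = 0 + 1 + 1 + 2 = 4.

4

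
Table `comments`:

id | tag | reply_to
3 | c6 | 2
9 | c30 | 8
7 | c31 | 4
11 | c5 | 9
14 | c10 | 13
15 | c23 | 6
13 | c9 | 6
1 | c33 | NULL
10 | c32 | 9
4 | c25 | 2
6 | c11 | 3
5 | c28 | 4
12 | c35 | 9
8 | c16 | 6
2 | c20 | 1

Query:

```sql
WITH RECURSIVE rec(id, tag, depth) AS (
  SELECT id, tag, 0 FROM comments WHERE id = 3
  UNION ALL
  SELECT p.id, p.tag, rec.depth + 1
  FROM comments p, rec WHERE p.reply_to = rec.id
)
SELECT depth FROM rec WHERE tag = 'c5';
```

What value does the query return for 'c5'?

Base: id=3 (c6) at depth 0.
Iteration 1: rows with reply_to in {3} -> c11 (id 6, depth 1).
Iteration 2: rows with reply_to in {6} -> c16 (id 8, depth 2), c9 (id 13, depth 2), c23 (id 15, depth 2).
Iteration 3: rows with reply_to in {8,13,15} -> c30 (id 9, depth 3), c10 (id 14, depth 3).
Iteration 4: rows with reply_to in {9,14} -> c32 (id 10, depth 4), c5 (id 11, depth 4), c35 (id 12, depth 4).
Iteration 5: no rows with reply_to in {10,11,12}; recursion stops.

4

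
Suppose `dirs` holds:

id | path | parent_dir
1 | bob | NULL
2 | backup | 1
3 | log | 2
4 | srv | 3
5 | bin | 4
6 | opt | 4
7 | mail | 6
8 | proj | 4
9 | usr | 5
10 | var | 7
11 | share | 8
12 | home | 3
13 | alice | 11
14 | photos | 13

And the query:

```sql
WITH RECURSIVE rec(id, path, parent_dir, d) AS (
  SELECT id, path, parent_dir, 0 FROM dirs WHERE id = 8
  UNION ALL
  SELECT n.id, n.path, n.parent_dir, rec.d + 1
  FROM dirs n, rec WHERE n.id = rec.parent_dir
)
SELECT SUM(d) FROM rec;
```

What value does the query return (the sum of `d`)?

Base: id=8 (proj), parent_dir=4, d 0.
Iteration 1: join on id=4 -> srv (id 4, parent_dir=3, d 1).
Iteration 2: join on id=3 -> log (id 3, parent_dir=2, d 2).
Iteration 3: join on id=2 -> backup (id 2, parent_dir=1, d 3).
Iteration 4: join on id=1 -> bob (id 1, parent_dir=NULL, d 4).
Iteration 5: parent_dir is NULL; no match; recursion stops.
SUM(d) = 0 + 1 + 2 + 3 + 4 = 10.

10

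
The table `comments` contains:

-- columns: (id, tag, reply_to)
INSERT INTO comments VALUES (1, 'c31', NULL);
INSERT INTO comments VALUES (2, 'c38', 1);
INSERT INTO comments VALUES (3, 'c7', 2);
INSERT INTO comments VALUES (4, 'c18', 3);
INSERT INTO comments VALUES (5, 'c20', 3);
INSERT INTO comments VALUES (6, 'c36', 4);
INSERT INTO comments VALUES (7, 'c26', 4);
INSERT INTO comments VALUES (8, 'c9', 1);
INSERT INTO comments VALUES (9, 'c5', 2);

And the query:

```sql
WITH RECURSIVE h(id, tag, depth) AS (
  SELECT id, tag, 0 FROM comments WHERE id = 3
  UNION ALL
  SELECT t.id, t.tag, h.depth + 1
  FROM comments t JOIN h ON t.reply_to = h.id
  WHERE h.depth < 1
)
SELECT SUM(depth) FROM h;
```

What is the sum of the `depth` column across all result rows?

2

Base: id=3 (c7) at depth 0.
Iteration 1: rows with reply_to in {3} -> c18 (id 4, depth 1), c20 (id 5, depth 1).
Iteration 2: depth < 1 fails for all current rows; recursion stops.
SUM(depth) = 0 + 1 + 1 = 2.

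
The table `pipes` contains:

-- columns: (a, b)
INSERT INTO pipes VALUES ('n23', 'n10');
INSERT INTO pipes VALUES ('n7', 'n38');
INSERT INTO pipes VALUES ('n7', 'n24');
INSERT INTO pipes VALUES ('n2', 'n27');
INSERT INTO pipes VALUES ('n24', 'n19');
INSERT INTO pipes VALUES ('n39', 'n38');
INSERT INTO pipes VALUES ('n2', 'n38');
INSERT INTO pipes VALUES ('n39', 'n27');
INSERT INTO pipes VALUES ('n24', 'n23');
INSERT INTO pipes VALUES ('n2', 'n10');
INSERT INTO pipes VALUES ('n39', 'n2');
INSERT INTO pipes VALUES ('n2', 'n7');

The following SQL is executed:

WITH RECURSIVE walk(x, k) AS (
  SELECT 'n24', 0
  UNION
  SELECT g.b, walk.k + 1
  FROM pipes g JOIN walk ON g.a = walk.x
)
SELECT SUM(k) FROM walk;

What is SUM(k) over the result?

Base: (n24, k=0).
Iteration 1: edges from {n24} -> (n19, k=1), (n23, k=1).
Iteration 2: edges from {n19,n23} -> (n10, k=2).
Iteration 3: no outgoing edges from {n10}; recursion stops.
SUM(k) = 0 + 1 + 1 + 2 = 4.

4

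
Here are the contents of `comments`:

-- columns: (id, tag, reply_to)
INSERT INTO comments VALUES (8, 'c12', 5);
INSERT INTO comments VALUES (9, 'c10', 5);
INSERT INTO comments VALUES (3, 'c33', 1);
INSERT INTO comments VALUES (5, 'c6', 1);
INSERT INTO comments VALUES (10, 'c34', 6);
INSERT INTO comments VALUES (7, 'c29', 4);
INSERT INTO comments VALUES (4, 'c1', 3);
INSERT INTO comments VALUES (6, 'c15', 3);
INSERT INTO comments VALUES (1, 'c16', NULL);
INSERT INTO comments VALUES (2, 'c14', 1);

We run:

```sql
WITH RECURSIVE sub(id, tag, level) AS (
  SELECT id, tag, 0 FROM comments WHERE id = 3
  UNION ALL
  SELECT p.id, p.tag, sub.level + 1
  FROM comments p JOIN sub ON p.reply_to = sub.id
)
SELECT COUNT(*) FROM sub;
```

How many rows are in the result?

5

Base: id=3 (c33) at level 0.
Iteration 1: rows with reply_to in {3} -> c1 (id 4, level 1), c15 (id 6, level 1).
Iteration 2: rows with reply_to in {4,6} -> c29 (id 7, level 2), c34 (id 10, level 2).
Iteration 3: no rows with reply_to in {7,10}; recursion stops.
Total rows emitted: 5.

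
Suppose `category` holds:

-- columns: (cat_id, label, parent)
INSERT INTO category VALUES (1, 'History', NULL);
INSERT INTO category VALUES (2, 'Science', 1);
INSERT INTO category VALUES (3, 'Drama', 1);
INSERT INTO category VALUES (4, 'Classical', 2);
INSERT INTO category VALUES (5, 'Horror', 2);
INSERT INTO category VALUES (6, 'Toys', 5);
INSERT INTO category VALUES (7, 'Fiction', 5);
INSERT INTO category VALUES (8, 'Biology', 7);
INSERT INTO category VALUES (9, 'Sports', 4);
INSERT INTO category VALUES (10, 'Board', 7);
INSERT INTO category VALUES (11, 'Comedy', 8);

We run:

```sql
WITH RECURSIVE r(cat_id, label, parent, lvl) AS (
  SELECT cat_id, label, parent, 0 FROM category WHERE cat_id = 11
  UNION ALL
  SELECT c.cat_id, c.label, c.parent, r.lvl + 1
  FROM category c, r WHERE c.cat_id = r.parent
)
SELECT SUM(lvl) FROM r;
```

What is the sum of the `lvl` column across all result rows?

Base: cat_id=11 (Comedy), parent=8, lvl 0.
Iteration 1: join on cat_id=8 -> Biology (id 8, parent=7, lvl 1).
Iteration 2: join on cat_id=7 -> Fiction (id 7, parent=5, lvl 2).
Iteration 3: join on cat_id=5 -> Horror (id 5, parent=2, lvl 3).
Iteration 4: join on cat_id=2 -> Science (id 2, parent=1, lvl 4).
Iteration 5: join on cat_id=1 -> History (id 1, parent=NULL, lvl 5).
Iteration 6: parent is NULL; no match; recursion stops.
SUM(lvl) = 0 + 1 + 2 + 3 + 4 + 5 = 15.

15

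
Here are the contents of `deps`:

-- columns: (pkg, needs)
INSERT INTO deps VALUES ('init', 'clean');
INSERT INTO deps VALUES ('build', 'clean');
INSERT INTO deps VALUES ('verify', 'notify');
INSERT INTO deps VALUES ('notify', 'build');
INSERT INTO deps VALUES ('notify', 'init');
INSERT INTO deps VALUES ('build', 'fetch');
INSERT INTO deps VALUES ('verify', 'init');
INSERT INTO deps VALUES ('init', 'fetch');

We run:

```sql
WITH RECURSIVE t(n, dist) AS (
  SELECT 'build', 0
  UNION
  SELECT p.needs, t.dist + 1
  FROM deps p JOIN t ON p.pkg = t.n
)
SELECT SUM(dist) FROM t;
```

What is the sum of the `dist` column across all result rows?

Base: (build, dist=0).
Iteration 1: edges from {build} -> (clean, dist=1), (fetch, dist=1).
Iteration 2: no outgoing edges from {clean,fetch}; recursion stops.
SUM(dist) = 0 + 1 + 1 = 2.

2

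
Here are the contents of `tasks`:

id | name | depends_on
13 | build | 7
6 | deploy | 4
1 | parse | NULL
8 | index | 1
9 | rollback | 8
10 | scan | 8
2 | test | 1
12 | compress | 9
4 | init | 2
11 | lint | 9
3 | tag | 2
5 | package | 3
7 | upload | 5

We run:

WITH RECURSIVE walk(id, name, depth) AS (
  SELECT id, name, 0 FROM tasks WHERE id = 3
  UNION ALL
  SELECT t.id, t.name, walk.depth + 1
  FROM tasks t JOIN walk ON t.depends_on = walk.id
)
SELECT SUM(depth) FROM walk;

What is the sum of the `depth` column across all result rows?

6

Base: id=3 (tag) at depth 0.
Iteration 1: rows with depends_on in {3} -> package (id 5, depth 1).
Iteration 2: rows with depends_on in {5} -> upload (id 7, depth 2).
Iteration 3: rows with depends_on in {7} -> build (id 13, depth 3).
Iteration 4: no rows with depends_on in {13}; recursion stops.
SUM(depth) = 0 + 1 + 2 + 3 = 6.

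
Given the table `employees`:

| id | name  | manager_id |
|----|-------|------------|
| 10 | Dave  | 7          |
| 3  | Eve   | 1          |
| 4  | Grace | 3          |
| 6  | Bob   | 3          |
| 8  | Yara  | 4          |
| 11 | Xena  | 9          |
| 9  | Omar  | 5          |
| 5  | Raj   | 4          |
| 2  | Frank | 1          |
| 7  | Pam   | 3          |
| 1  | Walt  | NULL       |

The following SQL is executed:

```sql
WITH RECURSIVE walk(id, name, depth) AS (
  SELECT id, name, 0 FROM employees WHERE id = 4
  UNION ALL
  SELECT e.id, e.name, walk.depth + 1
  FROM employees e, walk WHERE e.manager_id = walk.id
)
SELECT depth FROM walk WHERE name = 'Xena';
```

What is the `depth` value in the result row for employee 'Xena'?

3

Base: id=4 (Grace) at depth 0.
Iteration 1: rows with manager_id in {4} -> Raj (id 5, depth 1), Yara (id 8, depth 1).
Iteration 2: rows with manager_id in {5,8} -> Omar (id 9, depth 2).
Iteration 3: rows with manager_id in {9} -> Xena (id 11, depth 3).
Iteration 4: no rows with manager_id in {11}; recursion stops.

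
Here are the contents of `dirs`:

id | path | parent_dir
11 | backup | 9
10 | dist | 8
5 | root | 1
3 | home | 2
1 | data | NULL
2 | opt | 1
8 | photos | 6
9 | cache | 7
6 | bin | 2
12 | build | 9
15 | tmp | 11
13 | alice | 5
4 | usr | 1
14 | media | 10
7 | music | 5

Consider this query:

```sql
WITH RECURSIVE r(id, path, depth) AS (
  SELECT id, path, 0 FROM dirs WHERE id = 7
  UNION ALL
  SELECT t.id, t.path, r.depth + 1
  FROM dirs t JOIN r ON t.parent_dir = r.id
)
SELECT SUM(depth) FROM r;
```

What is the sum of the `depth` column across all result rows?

Base: id=7 (music) at depth 0.
Iteration 1: rows with parent_dir in {7} -> cache (id 9, depth 1).
Iteration 2: rows with parent_dir in {9} -> backup (id 11, depth 2), build (id 12, depth 2).
Iteration 3: rows with parent_dir in {11,12} -> tmp (id 15, depth 3).
Iteration 4: no rows with parent_dir in {15}; recursion stops.
SUM(depth) = 0 + 1 + 2 + 2 + 3 = 8.

8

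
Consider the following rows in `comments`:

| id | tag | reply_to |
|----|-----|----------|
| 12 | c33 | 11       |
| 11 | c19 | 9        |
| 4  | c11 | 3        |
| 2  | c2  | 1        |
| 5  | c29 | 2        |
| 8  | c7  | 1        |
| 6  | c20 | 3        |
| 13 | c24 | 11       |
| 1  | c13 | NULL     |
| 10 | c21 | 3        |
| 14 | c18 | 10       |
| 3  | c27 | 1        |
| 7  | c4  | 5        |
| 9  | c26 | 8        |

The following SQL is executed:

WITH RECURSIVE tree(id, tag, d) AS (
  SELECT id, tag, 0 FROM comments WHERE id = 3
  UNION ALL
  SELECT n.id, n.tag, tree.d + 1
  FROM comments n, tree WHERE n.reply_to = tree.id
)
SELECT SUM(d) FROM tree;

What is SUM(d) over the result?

Base: id=3 (c27) at d 0.
Iteration 1: rows with reply_to in {3} -> c11 (id 4, d 1), c20 (id 6, d 1), c21 (id 10, d 1).
Iteration 2: rows with reply_to in {4,6,10} -> c18 (id 14, d 2).
Iteration 3: no rows with reply_to in {14}; recursion stops.
SUM(d) = 0 + 1 + 1 + 1 + 2 = 5.

5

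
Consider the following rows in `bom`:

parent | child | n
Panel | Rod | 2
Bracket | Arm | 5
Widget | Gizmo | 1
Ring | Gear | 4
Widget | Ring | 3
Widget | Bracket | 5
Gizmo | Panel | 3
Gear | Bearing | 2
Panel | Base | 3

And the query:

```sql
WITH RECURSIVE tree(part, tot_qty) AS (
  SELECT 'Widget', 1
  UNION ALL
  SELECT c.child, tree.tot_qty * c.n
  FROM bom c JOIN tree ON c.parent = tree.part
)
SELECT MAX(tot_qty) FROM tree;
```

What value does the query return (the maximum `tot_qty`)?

25

Base: (Widget, tot_qty=1).
Iteration 1: components of {Widget} -> Bracket = 1*5 = 5, Gizmo = 1*1 = 1, Ring = 1*3 = 3.
Iteration 2: components of {Bracket,Gizmo,Ring} -> Arm = 5*5 = 25, Gear = 3*4 = 12, Panel = 1*3 = 3.
Iteration 3: components of {Arm,Gear,Panel} -> Base = 3*3 = 9, Bearing = 12*2 = 24, Rod = 3*2 = 6.
Iteration 4: no further components; recursion stops.
tot_qty values: 1, 5, 3, 1, 25, 12, 3, 24, 6, 9; the maximum is 25.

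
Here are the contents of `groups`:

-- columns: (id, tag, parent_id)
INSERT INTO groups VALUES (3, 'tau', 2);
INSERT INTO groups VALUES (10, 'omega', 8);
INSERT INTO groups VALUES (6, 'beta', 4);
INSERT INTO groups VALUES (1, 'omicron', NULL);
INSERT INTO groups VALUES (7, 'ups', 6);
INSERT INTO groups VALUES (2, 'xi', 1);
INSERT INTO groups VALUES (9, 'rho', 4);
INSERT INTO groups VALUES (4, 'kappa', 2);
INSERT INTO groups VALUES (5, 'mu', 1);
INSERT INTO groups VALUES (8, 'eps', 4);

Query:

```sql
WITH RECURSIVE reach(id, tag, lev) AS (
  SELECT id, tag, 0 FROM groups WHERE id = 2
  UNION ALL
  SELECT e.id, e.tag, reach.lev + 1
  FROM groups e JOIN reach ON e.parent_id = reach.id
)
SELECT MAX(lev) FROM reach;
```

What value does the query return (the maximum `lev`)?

Base: id=2 (xi) at lev 0.
Iteration 1: rows with parent_id in {2} -> tau (id 3, lev 1), kappa (id 4, lev 1).
Iteration 2: rows with parent_id in {3,4} -> beta (id 6, lev 2), eps (id 8, lev 2), rho (id 9, lev 2).
Iteration 3: rows with parent_id in {6,8,9} -> ups (id 7, lev 3), omega (id 10, lev 3).
Iteration 4: no rows with parent_id in {7,10}; recursion stops.
lev values: 0, 1, 1, 2, 2, 2, 3, 3; the maximum is 3.

3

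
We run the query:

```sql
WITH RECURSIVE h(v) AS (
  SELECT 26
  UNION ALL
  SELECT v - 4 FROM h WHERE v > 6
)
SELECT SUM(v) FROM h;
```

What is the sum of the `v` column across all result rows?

Base: v=26.
Iteration 1: 26 > 6 holds -> v = 26 - 4 = 22.
Iteration 2: 22 > 6 holds -> v = 22 - 4 = 18.
Iteration 3: 18 > 6 holds -> v = 18 - 4 = 14.
Iteration 4: 14 > 6 holds -> v = 14 - 4 = 10.
Iteration 5: 10 > 6 holds -> v = 10 - 4 = 6.
Iteration 6: 6 > 6 fails; recursion stops.
SUM(v) = 26 + 22 + 18 + 14 + 10 + 6 = 96.

96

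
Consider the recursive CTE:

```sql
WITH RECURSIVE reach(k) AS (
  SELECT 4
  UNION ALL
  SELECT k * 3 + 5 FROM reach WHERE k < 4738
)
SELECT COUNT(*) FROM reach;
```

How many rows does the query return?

8

Base: k=4.
Iteration 1: 4 < 4738 holds -> k = 4 * 3 + 5 = 17.
Iteration 2: 17 < 4738 holds -> k = 17 * 3 + 5 = 56.
Iteration 3: 56 < 4738 holds -> k = 56 * 3 + 5 = 173.
Iteration 4: 173 < 4738 holds -> k = 173 * 3 + 5 = 524.
Iteration 5: 524 < 4738 holds -> k = 524 * 3 + 5 = 1577.
Iteration 6: 1577 < 4738 holds -> k = 1577 * 3 + 5 = 4736.
Iteration 7: 4736 < 4738 holds -> k = 4736 * 3 + 5 = 14213.
Iteration 8: 14213 < 4738 fails; recursion stops.
Total rows emitted: 8.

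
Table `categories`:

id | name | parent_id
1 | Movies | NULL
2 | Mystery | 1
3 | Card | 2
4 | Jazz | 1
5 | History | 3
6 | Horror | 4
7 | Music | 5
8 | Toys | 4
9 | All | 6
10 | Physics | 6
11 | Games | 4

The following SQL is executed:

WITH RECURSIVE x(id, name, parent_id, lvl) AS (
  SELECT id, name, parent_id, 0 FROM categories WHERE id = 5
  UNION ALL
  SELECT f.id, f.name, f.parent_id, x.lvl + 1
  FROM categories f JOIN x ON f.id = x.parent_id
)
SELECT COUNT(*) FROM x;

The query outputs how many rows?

Base: id=5 (History), parent_id=3, lvl 0.
Iteration 1: join on id=3 -> Card (id 3, parent_id=2, lvl 1).
Iteration 2: join on id=2 -> Mystery (id 2, parent_id=1, lvl 2).
Iteration 3: join on id=1 -> Movies (id 1, parent_id=NULL, lvl 3).
Iteration 4: parent_id is NULL; no match; recursion stops.
Total rows emitted: 4.

4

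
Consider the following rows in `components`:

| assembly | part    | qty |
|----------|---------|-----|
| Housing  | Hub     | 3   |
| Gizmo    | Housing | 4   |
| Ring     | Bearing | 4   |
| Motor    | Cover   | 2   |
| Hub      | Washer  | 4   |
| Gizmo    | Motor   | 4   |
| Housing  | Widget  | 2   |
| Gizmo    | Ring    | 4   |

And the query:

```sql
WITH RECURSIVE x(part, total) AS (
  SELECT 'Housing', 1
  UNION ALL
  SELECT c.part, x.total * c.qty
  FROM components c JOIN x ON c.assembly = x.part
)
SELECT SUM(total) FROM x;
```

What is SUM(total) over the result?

18

Base: (Housing, total=1).
Iteration 1: components of {Housing} -> Hub = 1*3 = 3, Widget = 1*2 = 2.
Iteration 2: components of {Hub,Widget} -> Washer = 3*4 = 12.
Iteration 3: no further components; recursion stops.
SUM(total) = 1 + 2 + 3 + 12 = 18.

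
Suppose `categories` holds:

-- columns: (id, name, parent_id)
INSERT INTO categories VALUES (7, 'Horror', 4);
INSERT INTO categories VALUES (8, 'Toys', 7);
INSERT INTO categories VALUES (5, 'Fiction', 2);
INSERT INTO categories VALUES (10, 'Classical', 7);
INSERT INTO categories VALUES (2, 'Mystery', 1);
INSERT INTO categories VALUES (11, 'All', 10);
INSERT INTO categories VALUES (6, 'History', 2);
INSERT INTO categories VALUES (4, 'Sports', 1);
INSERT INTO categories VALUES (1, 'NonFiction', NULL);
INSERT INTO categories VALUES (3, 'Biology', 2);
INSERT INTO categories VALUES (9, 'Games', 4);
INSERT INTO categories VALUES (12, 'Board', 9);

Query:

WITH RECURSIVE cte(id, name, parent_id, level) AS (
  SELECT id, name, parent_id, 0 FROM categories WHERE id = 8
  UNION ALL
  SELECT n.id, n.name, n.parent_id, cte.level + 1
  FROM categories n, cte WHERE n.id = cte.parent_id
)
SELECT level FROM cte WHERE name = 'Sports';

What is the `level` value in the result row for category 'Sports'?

Base: id=8 (Toys), parent_id=7, level 0.
Iteration 1: join on id=7 -> Horror (id 7, parent_id=4, level 1).
Iteration 2: join on id=4 -> Sports (id 4, parent_id=1, level 2).
Iteration 3: join on id=1 -> NonFiction (id 1, parent_id=NULL, level 3).
Iteration 4: parent_id is NULL; no match; recursion stops.

2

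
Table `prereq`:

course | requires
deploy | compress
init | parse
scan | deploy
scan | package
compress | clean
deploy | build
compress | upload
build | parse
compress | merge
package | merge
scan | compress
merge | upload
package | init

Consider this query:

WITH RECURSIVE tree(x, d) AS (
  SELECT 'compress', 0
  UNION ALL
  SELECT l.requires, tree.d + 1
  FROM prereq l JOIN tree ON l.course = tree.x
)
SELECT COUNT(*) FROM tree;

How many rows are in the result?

5

Base: (compress, d=0).
Iteration 1: edges from {compress} -> (clean, d=1), (merge, d=1), (upload, d=1).
Iteration 2: edges from {clean,merge,upload} -> (upload, d=2).
Iteration 3: no outgoing edges from {upload}; recursion stops.
Total rows emitted: 5.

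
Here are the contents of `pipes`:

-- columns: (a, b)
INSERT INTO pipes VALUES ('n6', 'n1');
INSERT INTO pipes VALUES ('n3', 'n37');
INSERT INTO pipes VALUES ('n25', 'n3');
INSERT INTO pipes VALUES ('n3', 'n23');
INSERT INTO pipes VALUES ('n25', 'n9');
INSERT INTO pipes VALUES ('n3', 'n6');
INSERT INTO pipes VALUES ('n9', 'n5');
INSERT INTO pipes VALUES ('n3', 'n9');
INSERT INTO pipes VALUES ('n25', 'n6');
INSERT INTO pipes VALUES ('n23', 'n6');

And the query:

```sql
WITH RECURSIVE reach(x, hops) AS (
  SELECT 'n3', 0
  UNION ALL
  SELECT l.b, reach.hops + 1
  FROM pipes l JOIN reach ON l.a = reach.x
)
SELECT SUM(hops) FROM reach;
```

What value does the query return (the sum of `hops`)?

13

Base: (n3, hops=0).
Iteration 1: edges from {n3} -> (n23, hops=1), (n37, hops=1), (n6, hops=1), (n9, hops=1).
Iteration 2: edges from {n23,n37,n6,n9} -> (n1, hops=2), (n5, hops=2), (n6, hops=2).
Iteration 3: edges from {n1,n5,n6} -> (n1, hops=3).
Iteration 4: no outgoing edges from {n1}; recursion stops.
SUM(hops) = 0 + 1 + 1 + 1 + 1 + 2 + 2 + 2 + 3 = 13.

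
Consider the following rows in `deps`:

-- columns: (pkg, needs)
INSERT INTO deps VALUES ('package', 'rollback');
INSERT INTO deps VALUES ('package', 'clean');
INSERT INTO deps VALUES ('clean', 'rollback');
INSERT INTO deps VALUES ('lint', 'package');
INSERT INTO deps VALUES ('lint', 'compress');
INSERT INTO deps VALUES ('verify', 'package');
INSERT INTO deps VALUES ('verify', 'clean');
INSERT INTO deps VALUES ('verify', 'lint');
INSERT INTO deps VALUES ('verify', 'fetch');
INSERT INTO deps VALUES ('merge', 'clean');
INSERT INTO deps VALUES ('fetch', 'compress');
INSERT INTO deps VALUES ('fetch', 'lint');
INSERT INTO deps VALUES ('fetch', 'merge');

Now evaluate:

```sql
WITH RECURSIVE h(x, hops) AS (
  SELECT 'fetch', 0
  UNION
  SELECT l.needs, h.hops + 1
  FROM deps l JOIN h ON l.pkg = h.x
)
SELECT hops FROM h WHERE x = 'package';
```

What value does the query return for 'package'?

Base: (fetch, hops=0).
Iteration 1: edges from {fetch} -> (compress, hops=1), (lint, hops=1), (merge, hops=1).
Iteration 2: edges from {compress,lint,merge} -> (clean, hops=2), (compress, hops=2), (package, hops=2).
Iteration 3: edges from {clean,compress,package} -> (clean, hops=3), (rollback, hops=3). [UNION drops 1 duplicate row(s)]
Iteration 4: edges from {clean,rollback} -> (rollback, hops=4).
Iteration 5: no outgoing edges from {rollback}; recursion stops.

2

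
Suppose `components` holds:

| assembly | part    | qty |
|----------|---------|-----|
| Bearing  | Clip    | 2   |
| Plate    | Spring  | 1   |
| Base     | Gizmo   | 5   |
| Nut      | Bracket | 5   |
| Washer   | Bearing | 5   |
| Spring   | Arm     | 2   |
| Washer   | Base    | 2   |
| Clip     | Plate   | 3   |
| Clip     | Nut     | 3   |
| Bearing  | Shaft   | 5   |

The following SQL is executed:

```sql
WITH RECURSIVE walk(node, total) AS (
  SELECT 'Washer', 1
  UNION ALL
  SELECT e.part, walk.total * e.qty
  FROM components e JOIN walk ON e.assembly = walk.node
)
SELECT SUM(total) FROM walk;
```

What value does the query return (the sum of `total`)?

Base: (Washer, total=1).
Iteration 1: components of {Washer} -> Base = 1*2 = 2, Bearing = 1*5 = 5.
Iteration 2: components of {Base,Bearing} -> Clip = 5*2 = 10, Gizmo = 2*5 = 10, Shaft = 5*5 = 25.
Iteration 3: components of {Clip,Gizmo,Shaft} -> Nut = 10*3 = 30, Plate = 10*3 = 30.
Iteration 4: components of {Nut,Plate} -> Bracket = 30*5 = 150, Spring = 30*1 = 30.
Iteration 5: components of {Bracket,Spring} -> Arm = 30*2 = 60.
Iteration 6: no further components; recursion stops.
SUM(total) = 1 + 5 + 2 + 10 + 25 + 10 + 30 + 30 + 150 + 30 + 60 = 353.

353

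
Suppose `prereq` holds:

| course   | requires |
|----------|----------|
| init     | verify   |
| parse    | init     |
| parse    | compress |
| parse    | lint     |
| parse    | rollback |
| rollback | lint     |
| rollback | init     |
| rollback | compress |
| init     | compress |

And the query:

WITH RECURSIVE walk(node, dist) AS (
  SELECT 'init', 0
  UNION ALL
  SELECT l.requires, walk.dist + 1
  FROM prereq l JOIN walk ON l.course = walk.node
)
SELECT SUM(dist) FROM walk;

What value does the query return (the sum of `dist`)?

2

Base: (init, dist=0).
Iteration 1: edges from {init} -> (compress, dist=1), (verify, dist=1).
Iteration 2: no outgoing edges from {compress,verify}; recursion stops.
SUM(dist) = 0 + 1 + 1 = 2.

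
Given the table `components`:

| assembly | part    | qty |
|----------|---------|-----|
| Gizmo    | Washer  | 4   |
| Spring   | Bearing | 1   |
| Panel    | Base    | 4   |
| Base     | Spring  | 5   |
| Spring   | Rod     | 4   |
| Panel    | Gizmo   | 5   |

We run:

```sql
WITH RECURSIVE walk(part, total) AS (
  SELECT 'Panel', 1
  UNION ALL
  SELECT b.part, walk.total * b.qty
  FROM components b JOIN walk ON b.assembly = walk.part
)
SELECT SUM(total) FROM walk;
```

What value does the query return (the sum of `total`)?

150

Base: (Panel, total=1).
Iteration 1: components of {Panel} -> Base = 1*4 = 4, Gizmo = 1*5 = 5.
Iteration 2: components of {Base,Gizmo} -> Spring = 4*5 = 20, Washer = 5*4 = 20.
Iteration 3: components of {Spring,Washer} -> Bearing = 20*1 = 20, Rod = 20*4 = 80.
Iteration 4: no further components; recursion stops.
SUM(total) = 1 + 5 + 4 + 20 + 20 + 20 + 80 = 150.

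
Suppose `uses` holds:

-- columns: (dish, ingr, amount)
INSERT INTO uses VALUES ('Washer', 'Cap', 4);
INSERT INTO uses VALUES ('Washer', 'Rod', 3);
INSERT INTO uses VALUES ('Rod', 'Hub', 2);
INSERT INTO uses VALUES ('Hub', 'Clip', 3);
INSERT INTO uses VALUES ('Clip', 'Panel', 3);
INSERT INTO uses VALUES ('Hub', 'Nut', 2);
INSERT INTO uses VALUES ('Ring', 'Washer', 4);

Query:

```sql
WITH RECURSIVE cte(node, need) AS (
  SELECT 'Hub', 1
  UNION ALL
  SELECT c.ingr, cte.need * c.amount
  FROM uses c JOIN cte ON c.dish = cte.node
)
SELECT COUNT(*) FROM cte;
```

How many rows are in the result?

Base: (Hub, need=1).
Iteration 1: components of {Hub} -> Clip = 1*3 = 3, Nut = 1*2 = 2.
Iteration 2: components of {Clip,Nut} -> Panel = 3*3 = 9.
Iteration 3: no further components; recursion stops.
Total rows emitted: 4.

4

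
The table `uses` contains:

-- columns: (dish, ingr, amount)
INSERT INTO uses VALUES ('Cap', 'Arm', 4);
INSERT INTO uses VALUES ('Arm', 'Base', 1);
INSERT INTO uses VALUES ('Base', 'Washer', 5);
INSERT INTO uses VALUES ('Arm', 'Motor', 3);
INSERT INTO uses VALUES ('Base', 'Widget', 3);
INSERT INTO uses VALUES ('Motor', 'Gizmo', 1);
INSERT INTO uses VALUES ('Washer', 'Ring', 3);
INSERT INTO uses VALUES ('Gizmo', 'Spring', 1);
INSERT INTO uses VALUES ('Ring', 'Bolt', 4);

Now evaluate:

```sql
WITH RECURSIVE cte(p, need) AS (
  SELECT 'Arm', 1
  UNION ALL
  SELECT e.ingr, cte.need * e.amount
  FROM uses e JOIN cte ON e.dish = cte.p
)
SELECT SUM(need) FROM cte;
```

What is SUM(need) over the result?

Base: (Arm, need=1).
Iteration 1: components of {Arm} -> Base = 1*1 = 1, Motor = 1*3 = 3.
Iteration 2: components of {Base,Motor} -> Gizmo = 3*1 = 3, Washer = 1*5 = 5, Widget = 1*3 = 3.
Iteration 3: components of {Gizmo,Washer,Widget} -> Ring = 5*3 = 15, Spring = 3*1 = 3.
Iteration 4: components of {Ring,Spring} -> Bolt = 15*4 = 60.
Iteration 5: no further components; recursion stops.
SUM(need) = 1 + 1 + 3 + 5 + 3 + 3 + 15 + 3 + 60 = 94.

94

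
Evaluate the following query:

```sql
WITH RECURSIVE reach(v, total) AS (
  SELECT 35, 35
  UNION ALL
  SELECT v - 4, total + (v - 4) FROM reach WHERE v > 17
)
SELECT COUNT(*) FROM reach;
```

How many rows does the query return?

6

Base: v=35, total=35.
Iteration 1: 35 > 17 holds -> v = 35 - 4 = 31, total = 35 + 31 = 66.
Iteration 2: 31 > 17 holds -> v = 31 - 4 = 27, total = 66 + 27 = 93.
Iteration 3: 27 > 17 holds -> v = 27 - 4 = 23, total = 93 + 23 = 116.
Iteration 4: 23 > 17 holds -> v = 23 - 4 = 19, total = 116 + 19 = 135.
Iteration 5: 19 > 17 holds -> v = 19 - 4 = 15, total = 135 + 15 = 150.
Iteration 6: 15 > 17 fails; recursion stops.
Total rows emitted: 6.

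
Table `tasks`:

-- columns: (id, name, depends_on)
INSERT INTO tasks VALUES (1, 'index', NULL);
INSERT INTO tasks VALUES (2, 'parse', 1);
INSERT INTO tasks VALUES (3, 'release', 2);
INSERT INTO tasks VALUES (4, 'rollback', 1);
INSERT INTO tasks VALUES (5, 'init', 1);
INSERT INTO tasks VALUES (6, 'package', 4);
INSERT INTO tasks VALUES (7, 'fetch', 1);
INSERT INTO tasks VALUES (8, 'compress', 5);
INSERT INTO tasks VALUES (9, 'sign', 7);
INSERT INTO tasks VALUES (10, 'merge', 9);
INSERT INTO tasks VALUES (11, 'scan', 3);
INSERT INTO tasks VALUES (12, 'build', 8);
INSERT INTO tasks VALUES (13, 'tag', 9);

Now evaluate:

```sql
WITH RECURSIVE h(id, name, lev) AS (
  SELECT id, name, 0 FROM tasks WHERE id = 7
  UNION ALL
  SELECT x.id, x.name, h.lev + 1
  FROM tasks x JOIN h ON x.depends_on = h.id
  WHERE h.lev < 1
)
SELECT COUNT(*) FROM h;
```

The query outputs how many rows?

2

Base: id=7 (fetch) at lev 0.
Iteration 1: rows with depends_on in {7} -> sign (id 9, lev 1).
Iteration 2: lev < 1 fails for all current rows; recursion stops.
Total rows emitted: 2.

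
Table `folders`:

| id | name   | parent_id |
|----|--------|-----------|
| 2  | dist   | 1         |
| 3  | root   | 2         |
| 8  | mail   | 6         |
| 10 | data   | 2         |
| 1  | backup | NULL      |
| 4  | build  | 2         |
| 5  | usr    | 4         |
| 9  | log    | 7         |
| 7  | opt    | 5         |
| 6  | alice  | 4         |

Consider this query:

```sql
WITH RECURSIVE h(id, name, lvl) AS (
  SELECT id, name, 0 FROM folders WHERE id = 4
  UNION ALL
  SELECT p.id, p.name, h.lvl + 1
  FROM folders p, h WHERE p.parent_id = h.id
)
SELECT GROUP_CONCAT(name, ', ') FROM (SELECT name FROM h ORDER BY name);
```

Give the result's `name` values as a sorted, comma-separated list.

alice, build, log, mail, opt, usr

Base: id=4 (build) at lvl 0.
Iteration 1: rows with parent_id in {4} -> usr (id 5, lvl 1), alice (id 6, lvl 1).
Iteration 2: rows with parent_id in {5,6} -> opt (id 7, lvl 2), mail (id 8, lvl 2).
Iteration 3: rows with parent_id in {7,8} -> log (id 9, lvl 3).
Iteration 4: no rows with parent_id in {9}; recursion stops.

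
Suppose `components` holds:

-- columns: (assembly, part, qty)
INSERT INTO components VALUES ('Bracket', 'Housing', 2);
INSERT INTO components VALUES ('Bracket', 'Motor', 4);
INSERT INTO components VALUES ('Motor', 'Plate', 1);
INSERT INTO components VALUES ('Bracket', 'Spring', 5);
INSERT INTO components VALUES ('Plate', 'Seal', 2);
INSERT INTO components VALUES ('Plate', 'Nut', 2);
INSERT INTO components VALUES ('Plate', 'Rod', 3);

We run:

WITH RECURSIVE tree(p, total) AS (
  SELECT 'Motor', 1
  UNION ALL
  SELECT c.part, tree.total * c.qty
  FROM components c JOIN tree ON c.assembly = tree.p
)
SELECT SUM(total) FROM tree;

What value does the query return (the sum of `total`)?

Base: (Motor, total=1).
Iteration 1: components of {Motor} -> Plate = 1*1 = 1.
Iteration 2: components of {Plate} -> Nut = 1*2 = 2, Rod = 1*3 = 3, Seal = 1*2 = 2.
Iteration 3: no further components; recursion stops.
SUM(total) = 1 + 1 + 2 + 2 + 3 = 9.

9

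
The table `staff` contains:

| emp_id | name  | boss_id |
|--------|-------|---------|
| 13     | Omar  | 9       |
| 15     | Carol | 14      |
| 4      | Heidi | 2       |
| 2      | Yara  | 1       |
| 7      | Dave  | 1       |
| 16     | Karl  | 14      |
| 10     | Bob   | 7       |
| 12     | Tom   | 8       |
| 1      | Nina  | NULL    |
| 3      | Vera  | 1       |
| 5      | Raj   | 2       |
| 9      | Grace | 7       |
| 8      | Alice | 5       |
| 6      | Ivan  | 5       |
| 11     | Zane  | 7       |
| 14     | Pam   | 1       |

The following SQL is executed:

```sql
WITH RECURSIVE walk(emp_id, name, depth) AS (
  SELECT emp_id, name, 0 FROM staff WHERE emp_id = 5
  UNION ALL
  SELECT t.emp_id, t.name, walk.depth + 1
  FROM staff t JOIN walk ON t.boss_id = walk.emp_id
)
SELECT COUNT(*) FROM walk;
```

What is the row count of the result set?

Base: emp_id=5 (Raj) at depth 0.
Iteration 1: rows with boss_id in {5} -> Ivan (id 6, depth 1), Alice (id 8, depth 1).
Iteration 2: rows with boss_id in {6,8} -> Tom (id 12, depth 2).
Iteration 3: no rows with boss_id in {12}; recursion stops.
Total rows emitted: 4.

4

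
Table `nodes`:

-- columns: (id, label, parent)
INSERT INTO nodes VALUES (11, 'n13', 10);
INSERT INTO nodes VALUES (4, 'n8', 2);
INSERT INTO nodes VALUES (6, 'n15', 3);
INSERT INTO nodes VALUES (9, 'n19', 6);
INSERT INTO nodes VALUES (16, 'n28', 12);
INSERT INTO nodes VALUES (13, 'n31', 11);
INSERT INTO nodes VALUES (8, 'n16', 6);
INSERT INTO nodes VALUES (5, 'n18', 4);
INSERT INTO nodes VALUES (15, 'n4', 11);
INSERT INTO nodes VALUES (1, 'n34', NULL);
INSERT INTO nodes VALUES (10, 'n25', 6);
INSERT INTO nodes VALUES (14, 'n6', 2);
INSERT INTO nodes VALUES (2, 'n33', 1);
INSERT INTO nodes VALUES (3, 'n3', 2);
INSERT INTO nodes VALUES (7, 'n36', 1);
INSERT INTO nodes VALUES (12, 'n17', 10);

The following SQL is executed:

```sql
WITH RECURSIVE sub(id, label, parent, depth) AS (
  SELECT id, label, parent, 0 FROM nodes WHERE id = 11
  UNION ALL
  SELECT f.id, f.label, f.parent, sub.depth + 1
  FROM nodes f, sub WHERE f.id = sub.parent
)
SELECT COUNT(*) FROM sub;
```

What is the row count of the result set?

6

Base: id=11 (n13), parent=10, depth 0.
Iteration 1: join on id=10 -> n25 (id 10, parent=6, depth 1).
Iteration 2: join on id=6 -> n15 (id 6, parent=3, depth 2).
Iteration 3: join on id=3 -> n3 (id 3, parent=2, depth 3).
Iteration 4: join on id=2 -> n33 (id 2, parent=1, depth 4).
Iteration 5: join on id=1 -> n34 (id 1, parent=NULL, depth 5).
Iteration 6: parent is NULL; no match; recursion stops.
Total rows emitted: 6.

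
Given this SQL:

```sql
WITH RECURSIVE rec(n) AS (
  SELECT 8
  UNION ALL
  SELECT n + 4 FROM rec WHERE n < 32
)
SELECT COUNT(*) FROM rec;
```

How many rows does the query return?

7

Base: n=8.
Iteration 1: 8 < 32 holds -> n = 8 + 4 = 12.
Iteration 2: 12 < 32 holds -> n = 12 + 4 = 16.
Iteration 3: 16 < 32 holds -> n = 16 + 4 = 20.
Iteration 4: 20 < 32 holds -> n = 20 + 4 = 24.
Iteration 5: 24 < 32 holds -> n = 24 + 4 = 28.
Iteration 6: 28 < 32 holds -> n = 28 + 4 = 32.
Iteration 7: 32 < 32 fails; recursion stops.
Total rows emitted: 7.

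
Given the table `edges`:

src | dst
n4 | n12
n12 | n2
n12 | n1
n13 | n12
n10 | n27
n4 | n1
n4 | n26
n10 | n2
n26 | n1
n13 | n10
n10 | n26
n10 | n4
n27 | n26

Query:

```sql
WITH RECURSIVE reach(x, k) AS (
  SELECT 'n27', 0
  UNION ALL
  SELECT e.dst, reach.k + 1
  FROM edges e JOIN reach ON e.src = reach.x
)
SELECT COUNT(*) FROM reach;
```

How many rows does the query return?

3

Base: (n27, k=0).
Iteration 1: edges from {n27} -> (n26, k=1).
Iteration 2: edges from {n26} -> (n1, k=2).
Iteration 3: no outgoing edges from {n1}; recursion stops.
Total rows emitted: 3.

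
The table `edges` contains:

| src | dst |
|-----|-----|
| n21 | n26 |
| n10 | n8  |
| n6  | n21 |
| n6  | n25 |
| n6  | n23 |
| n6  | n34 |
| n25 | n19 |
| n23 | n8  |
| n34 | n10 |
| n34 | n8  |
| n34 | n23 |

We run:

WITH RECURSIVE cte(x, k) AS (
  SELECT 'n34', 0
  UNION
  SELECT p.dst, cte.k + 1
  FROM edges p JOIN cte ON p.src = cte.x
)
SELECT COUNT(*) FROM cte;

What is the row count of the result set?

5

Base: (n34, k=0).
Iteration 1: edges from {n34} -> (n10, k=1), (n23, k=1), (n8, k=1).
Iteration 2: edges from {n10,n23,n8} -> (n8, k=2). [UNION drops 1 duplicate row(s)]
Iteration 3: no outgoing edges from {n8}; recursion stops.
Total rows emitted: 5.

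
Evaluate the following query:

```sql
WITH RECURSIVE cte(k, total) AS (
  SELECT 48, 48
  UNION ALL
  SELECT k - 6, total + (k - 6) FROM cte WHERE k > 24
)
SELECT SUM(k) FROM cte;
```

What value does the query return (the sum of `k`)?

Base: k=48, total=48.
Iteration 1: 48 > 24 holds -> k = 48 - 6 = 42, total = 48 + 42 = 90.
Iteration 2: 42 > 24 holds -> k = 42 - 6 = 36, total = 90 + 36 = 126.
Iteration 3: 36 > 24 holds -> k = 36 - 6 = 30, total = 126 + 30 = 156.
Iteration 4: 30 > 24 holds -> k = 30 - 6 = 24, total = 156 + 24 = 180.
Iteration 5: 24 > 24 fails; recursion stops.
SUM(k) = 48 + 42 + 36 + 30 + 24 = 180.

180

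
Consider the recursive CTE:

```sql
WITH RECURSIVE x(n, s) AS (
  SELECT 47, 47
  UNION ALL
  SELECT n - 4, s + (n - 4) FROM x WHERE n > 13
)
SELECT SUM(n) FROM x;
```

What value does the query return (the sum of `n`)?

Base: n=47, s=47.
Iteration 1: 47 > 13 holds -> n = 47 - 4 = 43, s = 47 + 43 = 90.
Iteration 2: 43 > 13 holds -> n = 43 - 4 = 39, s = 90 + 39 = 129.
Iteration 3: 39 > 13 holds -> n = 39 - 4 = 35, s = 129 + 35 = 164.
Iteration 4: 35 > 13 holds -> n = 35 - 4 = 31, s = 164 + 31 = 195.
Iteration 5: 31 > 13 holds -> n = 31 - 4 = 27, s = 195 + 27 = 222.
Iteration 6: 27 > 13 holds -> n = 27 - 4 = 23, s = 222 + 23 = 245.
Iteration 7: 23 > 13 holds -> n = 23 - 4 = 19, s = 245 + 19 = 264.
Iteration 8: 19 > 13 holds -> n = 19 - 4 = 15, s = 264 + 15 = 279.
Iteration 9: 15 > 13 holds -> n = 15 - 4 = 11, s = 279 + 11 = 290.
Iteration 10: 11 > 13 fails; recursion stops.
SUM(n) = 47 + 43 + 39 + 35 + 31 + 27 + 23 + 19 + 15 + 11 = 290.

290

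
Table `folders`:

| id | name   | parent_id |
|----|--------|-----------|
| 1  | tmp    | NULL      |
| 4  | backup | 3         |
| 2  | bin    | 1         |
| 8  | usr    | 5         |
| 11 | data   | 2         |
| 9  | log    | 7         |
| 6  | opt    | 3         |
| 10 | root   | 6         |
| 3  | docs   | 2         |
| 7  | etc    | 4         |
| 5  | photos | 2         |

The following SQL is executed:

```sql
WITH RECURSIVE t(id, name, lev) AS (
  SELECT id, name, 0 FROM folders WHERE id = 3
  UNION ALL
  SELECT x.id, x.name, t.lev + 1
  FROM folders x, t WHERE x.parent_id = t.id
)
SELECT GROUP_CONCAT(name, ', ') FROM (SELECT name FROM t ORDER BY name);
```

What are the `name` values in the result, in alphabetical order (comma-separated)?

Base: id=3 (docs) at lev 0.
Iteration 1: rows with parent_id in {3} -> backup (id 4, lev 1), opt (id 6, lev 1).
Iteration 2: rows with parent_id in {4,6} -> etc (id 7, lev 2), root (id 10, lev 2).
Iteration 3: rows with parent_id in {7,10} -> log (id 9, lev 3).
Iteration 4: no rows with parent_id in {9}; recursion stops.

backup, docs, etc, log, opt, root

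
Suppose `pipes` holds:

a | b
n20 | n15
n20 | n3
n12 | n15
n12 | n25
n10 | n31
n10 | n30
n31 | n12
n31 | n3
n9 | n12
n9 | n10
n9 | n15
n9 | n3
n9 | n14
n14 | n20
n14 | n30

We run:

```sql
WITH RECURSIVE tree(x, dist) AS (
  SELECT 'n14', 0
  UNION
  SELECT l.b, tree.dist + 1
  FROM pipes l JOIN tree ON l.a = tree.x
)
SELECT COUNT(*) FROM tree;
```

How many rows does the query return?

Base: (n14, dist=0).
Iteration 1: edges from {n14} -> (n20, dist=1), (n30, dist=1).
Iteration 2: edges from {n20,n30} -> (n15, dist=2), (n3, dist=2).
Iteration 3: no outgoing edges from {n15,n3}; recursion stops.
Total rows emitted: 5.

5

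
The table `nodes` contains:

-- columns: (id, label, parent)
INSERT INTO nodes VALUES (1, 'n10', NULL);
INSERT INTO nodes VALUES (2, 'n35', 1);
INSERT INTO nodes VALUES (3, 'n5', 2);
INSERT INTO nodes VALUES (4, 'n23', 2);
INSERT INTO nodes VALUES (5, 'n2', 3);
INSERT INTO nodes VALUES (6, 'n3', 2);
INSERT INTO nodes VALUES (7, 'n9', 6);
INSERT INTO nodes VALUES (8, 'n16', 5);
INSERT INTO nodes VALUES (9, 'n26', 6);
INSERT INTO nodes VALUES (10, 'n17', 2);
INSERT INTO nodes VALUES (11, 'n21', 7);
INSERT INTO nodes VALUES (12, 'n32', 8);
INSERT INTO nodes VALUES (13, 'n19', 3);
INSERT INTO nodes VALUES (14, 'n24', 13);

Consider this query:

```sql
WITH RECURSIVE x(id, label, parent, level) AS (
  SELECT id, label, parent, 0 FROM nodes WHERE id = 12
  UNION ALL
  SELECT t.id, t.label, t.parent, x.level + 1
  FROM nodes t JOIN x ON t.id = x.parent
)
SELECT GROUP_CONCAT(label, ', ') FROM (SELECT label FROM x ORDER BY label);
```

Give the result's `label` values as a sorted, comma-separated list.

Base: id=12 (n32), parent=8, level 0.
Iteration 1: join on id=8 -> n16 (id 8, parent=5, level 1).
Iteration 2: join on id=5 -> n2 (id 5, parent=3, level 2).
Iteration 3: join on id=3 -> n5 (id 3, parent=2, level 3).
Iteration 4: join on id=2 -> n35 (id 2, parent=1, level 4).
Iteration 5: join on id=1 -> n10 (id 1, parent=NULL, level 5).
Iteration 6: parent is NULL; no match; recursion stops.

n10, n16, n2, n32, n35, n5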